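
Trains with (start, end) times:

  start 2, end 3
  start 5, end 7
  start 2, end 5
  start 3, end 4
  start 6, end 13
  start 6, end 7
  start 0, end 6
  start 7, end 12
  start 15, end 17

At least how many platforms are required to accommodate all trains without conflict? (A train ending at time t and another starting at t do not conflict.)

3

Count concurrent intervals with a sweep; the peak is the room count.
Events (time:±→running): 0:+→1 2:+→2 2:+→3 … peak 3.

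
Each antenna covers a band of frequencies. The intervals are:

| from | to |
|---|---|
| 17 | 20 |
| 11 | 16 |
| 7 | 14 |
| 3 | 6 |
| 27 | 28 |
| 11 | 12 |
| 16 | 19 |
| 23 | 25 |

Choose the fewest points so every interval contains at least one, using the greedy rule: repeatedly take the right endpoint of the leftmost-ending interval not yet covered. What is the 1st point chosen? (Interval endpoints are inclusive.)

6

Sort by right endpoint; whenever an interval is uncovered, place a point at its right end.
By right end: [3,6]  [11,12]  [7,14]  [11,16]  [16,19]  [17,20]  [23,25]  [27,28]
[3,6] uncovered → point at 6; [11,12] uncovered → point at 12; [16,19] uncovered → point at 19; [23,25] uncovered → point at 25; [27,28] uncovered → point at 28.
Points: 6, 12, 19, 25, 28 (5 total).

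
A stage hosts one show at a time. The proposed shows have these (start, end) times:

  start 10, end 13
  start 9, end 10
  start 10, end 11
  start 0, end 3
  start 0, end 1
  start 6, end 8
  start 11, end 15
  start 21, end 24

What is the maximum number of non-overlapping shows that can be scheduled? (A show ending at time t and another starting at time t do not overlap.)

6

Sort by end time and greedily take each interval whose start is ≥ the last chosen end.
Sorted by end: (0,1)  (0,3)  (6,8)  (9,10)  (10,11)  (10,13)  (11,15)  (21,24)
take (0,1); skip (0,3); take (6,8); take (9,10); take (10,11); take (11,15); take (21,24).
Selected 6 shows.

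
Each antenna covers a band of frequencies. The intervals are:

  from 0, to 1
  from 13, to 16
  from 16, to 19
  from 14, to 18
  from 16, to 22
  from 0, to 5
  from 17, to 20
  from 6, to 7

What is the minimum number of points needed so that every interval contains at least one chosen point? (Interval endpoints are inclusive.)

Process intervals by earliest right end; each time one isn't hit yet, stab at its right endpoint.
Sorted: [0,1] [0,5] [6,7] [13,16] [14,18] [16,19] [17,20] [16,22]
{[0,1],[0,5]} hit by 1; {[6,7]} hit by 7; {[13,16],[14,18],[16,19]} hit by 16; {[17,20],[16,22]} hit by 20.
Points: 1, 7, 16, 20 (4 total).

4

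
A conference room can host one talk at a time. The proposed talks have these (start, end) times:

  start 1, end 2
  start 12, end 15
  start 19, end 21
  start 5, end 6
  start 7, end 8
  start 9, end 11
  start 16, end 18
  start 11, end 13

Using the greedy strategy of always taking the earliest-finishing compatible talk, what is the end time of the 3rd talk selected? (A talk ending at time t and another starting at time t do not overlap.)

Order by finish time; keep every interval that doesn't clash with the previous kept one.
By end time: (1,2), (5,6), (7,8), (9,11), (11,13), (12,15), (16,18), (19,21).
Pick (1,2); next start ≥ 2 → (5,6); next start ≥ 6 → (7,8); next start ≥ 8 → (9,11); next start ≥ 11 → (11,13); next start ≥ 13 → (16,18); next start ≥ 18 → (19,21).
Selected: (1,2) (5,6) (7,8) (9,11) (11,13) (16,18) (19,21)

8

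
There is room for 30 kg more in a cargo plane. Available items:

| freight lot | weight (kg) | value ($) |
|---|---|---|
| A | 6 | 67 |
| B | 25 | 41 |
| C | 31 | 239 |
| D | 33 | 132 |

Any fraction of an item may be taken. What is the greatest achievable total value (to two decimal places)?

252.03

Sort by value per unit weight and fill in that order.
Ratios (sorted): A 11.17, C 7.71, D 4.00, B 1.64
take A (6 @ 67); take 24/31 of C → 185.03. Capacity used 30/30.
Total value = 252.03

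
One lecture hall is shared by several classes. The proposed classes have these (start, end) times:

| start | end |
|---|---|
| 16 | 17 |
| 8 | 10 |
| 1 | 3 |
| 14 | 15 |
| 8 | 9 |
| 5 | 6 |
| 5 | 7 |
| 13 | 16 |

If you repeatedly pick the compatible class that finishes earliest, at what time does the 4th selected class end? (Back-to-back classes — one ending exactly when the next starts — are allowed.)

Sort by end time and greedily take each interval whose start is ≥ the last chosen end.
Sorted by end: (1,3)  (5,6)  (5,7)  (8,9)  (8,10)  (14,15)  (13,16)  (16,17)
take (1,3); take (5,6); take (8,9); take (14,15); skip (13,16); take (16,17).
Selected: (1,3) (5,6) (8,9) (14,15) (16,17)

15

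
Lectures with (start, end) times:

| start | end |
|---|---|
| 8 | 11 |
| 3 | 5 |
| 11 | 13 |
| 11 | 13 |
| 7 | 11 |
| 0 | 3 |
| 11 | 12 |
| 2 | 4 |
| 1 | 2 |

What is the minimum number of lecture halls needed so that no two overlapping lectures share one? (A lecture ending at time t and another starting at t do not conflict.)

starts: [0, 1, 2, 3, 7, 8, 11, 11, 11]
ends:   [2, 3, 4, 5, 11, 11, 12, 13, 13]
s0→1 s1→2 e2→1 s2→2 e3→1 s3→2 e4→1 e5→0 s7→1 s8→2 e11→1 e11→0 s11→1 s11→2 s11→3  — peak 3.

3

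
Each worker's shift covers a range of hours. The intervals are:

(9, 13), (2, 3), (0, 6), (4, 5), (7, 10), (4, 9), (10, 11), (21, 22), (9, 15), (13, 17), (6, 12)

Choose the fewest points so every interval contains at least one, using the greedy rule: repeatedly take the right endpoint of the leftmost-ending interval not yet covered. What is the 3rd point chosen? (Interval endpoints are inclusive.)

10

By right end: [2,3]  [4,5]  [0,6]  [4,9]  [7,10]  [10,11]  [6,12]  [9,13]  [9,15]  [13,17]  [21,22]
[2,3] uncovered → point at 3; [4,5] uncovered → point at 5; [7,10] uncovered → point at 10; [13,17] uncovered → point at 17; [21,22] uncovered → point at 22.
Points: 3, 5, 10, 17, 22 (5 total).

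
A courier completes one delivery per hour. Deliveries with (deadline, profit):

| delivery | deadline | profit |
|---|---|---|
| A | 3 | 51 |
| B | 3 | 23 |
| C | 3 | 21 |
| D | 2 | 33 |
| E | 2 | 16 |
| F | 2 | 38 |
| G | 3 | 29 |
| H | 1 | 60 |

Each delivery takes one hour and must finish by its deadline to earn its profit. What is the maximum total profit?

149

Sort by profit descending; place each in the latest free slot ≤ its deadline.
Profit order: H=60 A=51 F=38 D=33 G=29 B=23 C=21 E=16
Assign: H→slot 1, A→slot 3, F→slot 2, D skipped, G skipped, B skipped, C skipped, E skipped.
Slots: [1:H] [2:F] [3:A]
Profit = 60 + 38 + 51 = 149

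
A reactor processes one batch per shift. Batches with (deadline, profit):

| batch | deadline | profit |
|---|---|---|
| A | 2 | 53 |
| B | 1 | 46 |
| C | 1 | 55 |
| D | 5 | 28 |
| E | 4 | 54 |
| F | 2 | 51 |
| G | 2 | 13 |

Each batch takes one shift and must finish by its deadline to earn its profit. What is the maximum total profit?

Take jobs in profit order; each goes to the latest open slot no later than its deadline.
Profit order: C=55 E=54 A=53 F=51 B=46 D=28 G=13
Assign: C→slot 1, E→slot 4, A→slot 2, F skipped, B skipped, D→slot 5, G skipped.
Slots: [1:C] [2:A] [4:E] [5:D]
Profit = 55 + 53 + 54 + 28 = 190

190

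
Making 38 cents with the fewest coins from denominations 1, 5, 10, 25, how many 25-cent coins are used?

1

38 − 1×25→13 − 1×10→3 − 3×1→0
Count of 25: 1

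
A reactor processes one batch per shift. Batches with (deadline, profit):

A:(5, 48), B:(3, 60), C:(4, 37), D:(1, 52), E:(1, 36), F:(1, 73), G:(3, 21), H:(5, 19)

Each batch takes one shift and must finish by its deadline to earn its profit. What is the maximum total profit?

239

Sort by profit descending; place each in the latest free slot ≤ its deadline.
By profit: F(d1,73), B(d3,60), D(d1,52), A(d5,48), C(d4,37), E(d1,36), G(d3,21), H(d5,19)
F→slot 1; B→slot 3; D skipped; A→slot 5; C→slot 4; E skipped; G→slot 2; H skipped.
Profit = 73 + 21 + 60 + 37 + 48 = 239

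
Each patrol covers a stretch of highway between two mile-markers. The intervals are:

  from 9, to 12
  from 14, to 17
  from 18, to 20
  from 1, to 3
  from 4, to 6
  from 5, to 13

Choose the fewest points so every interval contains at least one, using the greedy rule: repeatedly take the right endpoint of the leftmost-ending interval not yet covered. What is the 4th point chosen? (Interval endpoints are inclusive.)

By right end: [1,3]  [4,6]  [9,12]  [5,13]  [14,17]  [18,20]
[1,3] uncovered → point at 3; [4,6] uncovered → point at 6; [9,12] uncovered → point at 12; [14,17] uncovered → point at 17; [18,20] uncovered → point at 20.
Points: 3, 6, 12, 17, 20 (5 total).

17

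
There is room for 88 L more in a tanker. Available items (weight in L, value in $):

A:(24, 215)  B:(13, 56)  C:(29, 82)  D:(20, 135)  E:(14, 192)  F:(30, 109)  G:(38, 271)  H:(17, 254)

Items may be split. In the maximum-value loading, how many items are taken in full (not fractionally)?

3

Greedy by value/weight ratio, highest first.
Ratios (sorted): H 14.94, E 13.71, A 8.96, G 7.13, D 6.75, B 4.31, F 3.63, C 2.83
take H (17 @ 254); take E (14 @ 192); take A (24 @ 215); take 33/38 of G → 235.34. Capacity used 88/88.
3 item(s) taken whole; one partial (take 33/38 of G).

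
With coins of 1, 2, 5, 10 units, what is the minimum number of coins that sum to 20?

20 = 2×10
Total coins = 2 = 2

2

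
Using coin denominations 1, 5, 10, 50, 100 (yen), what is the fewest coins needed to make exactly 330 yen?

330 − 3×100→30 − 3×10→0
Total coins = 3 + 3 = 6

6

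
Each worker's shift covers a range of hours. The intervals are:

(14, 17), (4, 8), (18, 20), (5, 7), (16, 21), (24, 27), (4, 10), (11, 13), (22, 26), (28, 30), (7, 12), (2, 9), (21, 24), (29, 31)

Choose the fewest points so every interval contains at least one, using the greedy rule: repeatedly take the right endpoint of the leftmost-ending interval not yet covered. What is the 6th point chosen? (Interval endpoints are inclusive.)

Process intervals by earliest right end; each time one isn't hit yet, stab at its right endpoint.
Sorted: [5,7] [4,8] [2,9] [4,10] [7,12] [11,13] [14,17] [18,20] [16,21] [21,24] [22,26] [24,27] [28,30] [29,31]
{[5,7],[4,8],[2,9],[4,10],[7,12]} hit by 7; {[11,13]} hit by 13; {[14,17]} hit by 17; {[18,20],[16,21]} hit by 20; {[21,24],[22,26],[24,27]} hit by 24; {[28,30],[29,31]} hit by 30.
Points: 7, 13, 17, 20, 24, 30 (6 total).

30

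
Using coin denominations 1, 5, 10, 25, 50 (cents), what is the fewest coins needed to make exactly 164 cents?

8

164 = 3×50 + 1×10 + 4×1
Total coins = 3 + 1 + 4 = 8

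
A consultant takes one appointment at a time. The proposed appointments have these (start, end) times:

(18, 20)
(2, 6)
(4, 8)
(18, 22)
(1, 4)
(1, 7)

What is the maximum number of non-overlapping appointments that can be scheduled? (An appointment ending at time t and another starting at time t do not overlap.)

By end time: (1,4), (2,6), (1,7), (4,8), (18,20), (18,22).
Pick (1,4); next start ≥ 4 → (4,8); next start ≥ 8 → (18,20).
Selected 3 appointments.

3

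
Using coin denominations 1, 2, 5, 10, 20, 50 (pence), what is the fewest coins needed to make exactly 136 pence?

6

136 = 2×50 + 1×20 + 1×10 + 1×5 + 1×1
Total coins = 2 + 1 + 1 + 1 + 1 = 6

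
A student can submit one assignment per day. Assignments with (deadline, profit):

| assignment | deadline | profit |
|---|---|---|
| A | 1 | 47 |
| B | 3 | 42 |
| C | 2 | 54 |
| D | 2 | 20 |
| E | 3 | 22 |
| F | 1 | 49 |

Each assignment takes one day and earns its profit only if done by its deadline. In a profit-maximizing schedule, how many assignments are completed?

3

By profit: C(d2,54), F(d1,49), A(d1,47), B(d3,42), E(d3,22), D(d2,20)
C→slot 2; F→slot 1; A skipped; B→slot 3; E skipped; D skipped.
3 of 6 scheduled.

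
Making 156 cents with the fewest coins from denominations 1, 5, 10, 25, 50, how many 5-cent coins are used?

156 − 3×50→6 − 1×5→1 − 1×1→0
Count of 5: 1

1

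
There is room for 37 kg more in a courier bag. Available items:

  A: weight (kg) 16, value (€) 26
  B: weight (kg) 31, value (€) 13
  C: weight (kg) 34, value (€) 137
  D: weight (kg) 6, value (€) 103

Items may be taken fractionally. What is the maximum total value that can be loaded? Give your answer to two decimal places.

Greedy by value/weight ratio, highest first.
Order: D (103/6=17.17) > C (137/34=4.03) > A (26/16=1.62) > B (13/31=0.42)
Fill: take D (6 @ 103) → take 31/34 of C → 124.91; 37/37 used.
Total value = 227.91

227.91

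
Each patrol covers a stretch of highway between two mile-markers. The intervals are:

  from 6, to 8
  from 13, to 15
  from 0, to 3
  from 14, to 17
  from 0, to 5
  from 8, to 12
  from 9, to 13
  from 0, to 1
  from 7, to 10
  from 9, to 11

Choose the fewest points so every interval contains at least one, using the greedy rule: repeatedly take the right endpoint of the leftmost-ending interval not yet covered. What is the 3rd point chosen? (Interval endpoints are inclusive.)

Sort by right endpoint; whenever an interval is uncovered, place a point at its right end.
Sorted: [0,1] [0,3] [0,5] [6,8] [7,10] [9,11] [8,12] [9,13] [13,15] [14,17]
{[0,1],[0,3],[0,5]} hit by 1; {[6,8],[7,10]} hit by 8; {[9,11],[8,12],[9,13]} hit by 11; {[13,15],[14,17]} hit by 15.
Points: 1, 8, 11, 15 (4 total).

11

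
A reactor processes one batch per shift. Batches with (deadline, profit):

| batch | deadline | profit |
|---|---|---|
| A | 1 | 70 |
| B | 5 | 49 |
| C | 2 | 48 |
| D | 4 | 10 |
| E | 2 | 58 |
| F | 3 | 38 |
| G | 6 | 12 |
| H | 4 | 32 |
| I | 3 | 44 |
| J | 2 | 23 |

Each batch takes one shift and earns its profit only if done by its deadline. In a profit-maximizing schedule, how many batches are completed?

Take jobs in profit order; each goes to the latest open slot no later than its deadline.
By profit: A(d1,70), E(d2,58), B(d5,49), C(d2,48), I(d3,44), F(d3,38), H(d4,32), J(d2,23), G(d6,12), D(d4,10)
A→slot 1; E→slot 2; B→slot 5; C skipped; I→slot 3; F skipped; H→slot 4; J skipped; G→slot 6; D skipped.
6 of 10 scheduled.

6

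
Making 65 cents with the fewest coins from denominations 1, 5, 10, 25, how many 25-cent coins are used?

65 − 2×25→15 − 1×10→5 − 1×5→0
Count of 25: 2

2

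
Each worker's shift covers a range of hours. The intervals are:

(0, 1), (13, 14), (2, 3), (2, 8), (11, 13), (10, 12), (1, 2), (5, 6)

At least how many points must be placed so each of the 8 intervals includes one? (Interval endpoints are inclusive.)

Process intervals by earliest right end; each time one isn't hit yet, stab at its right endpoint.
Sorted: [0,1] [1,2] [2,3] [5,6] [2,8] [10,12] [11,13] [13,14]
{[0,1],[1,2]} hit by 1; {[2,3]} hit by 3; {[5,6],[2,8]} hit by 6; {[10,12],[11,13]} hit by 12; {[13,14]} hit by 14.
Points: 1, 3, 6, 12, 14 (5 total).

5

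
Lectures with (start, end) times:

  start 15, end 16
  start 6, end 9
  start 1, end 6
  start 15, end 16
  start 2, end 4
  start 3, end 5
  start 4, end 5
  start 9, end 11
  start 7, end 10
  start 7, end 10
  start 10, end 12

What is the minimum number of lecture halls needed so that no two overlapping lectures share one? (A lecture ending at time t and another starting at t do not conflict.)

starts: [1, 2, 3, 4, 6, 7, 7, 9, 10, 15, 15]
ends:   [4, 5, 5, 6, 9, 10, 10, 11, 12, 16, 16]
s1→1 s2→2 s3→3  — peak 3.

3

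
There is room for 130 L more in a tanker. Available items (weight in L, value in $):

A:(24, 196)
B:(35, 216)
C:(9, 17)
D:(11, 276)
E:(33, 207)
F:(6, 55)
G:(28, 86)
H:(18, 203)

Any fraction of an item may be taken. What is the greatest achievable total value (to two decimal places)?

1162.21

Greedy by value/weight ratio, highest first.
Ratios (sorted): D 25.09, H 11.28, F 9.17, A 8.17, E 6.27, B 6.17, G 3.07, C 1.89
take D (11 @ 276); take H (18 @ 203); take F (6 @ 55); take A (24 @ 196); take E (33 @ 207); take B (35 @ 216); take 3/28 of G → 9.21. Capacity used 130/130.
Total value = 1162.21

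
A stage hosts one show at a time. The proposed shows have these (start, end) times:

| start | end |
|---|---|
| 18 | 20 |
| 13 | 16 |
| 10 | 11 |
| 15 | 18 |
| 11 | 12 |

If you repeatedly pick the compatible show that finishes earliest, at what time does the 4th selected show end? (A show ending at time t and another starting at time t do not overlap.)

20

By end time: (10,11), (11,12), (13,16), (15,18), (18,20).
Pick (10,11); next start ≥ 11 → (11,12); next start ≥ 12 → (13,16); next start ≥ 16 → (18,20).
Selected: (10,11) (11,12) (13,16) (18,20)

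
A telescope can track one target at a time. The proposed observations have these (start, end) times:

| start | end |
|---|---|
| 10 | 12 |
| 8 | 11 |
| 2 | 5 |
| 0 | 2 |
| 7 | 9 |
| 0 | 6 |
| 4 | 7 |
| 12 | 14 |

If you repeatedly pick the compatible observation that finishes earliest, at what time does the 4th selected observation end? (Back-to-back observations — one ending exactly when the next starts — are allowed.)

12

Order by finish time; keep every interval that doesn't clash with the previous kept one.
Sorted by end: (0,2)  (2,5)  (0,6)  (4,7)  (7,9)  (8,11)  (10,12)  (12,14)
take (0,2); take (2,5); take (7,9); take (10,12); take (12,14).
Selected: (0,2) (2,5) (7,9) (10,12) (12,14)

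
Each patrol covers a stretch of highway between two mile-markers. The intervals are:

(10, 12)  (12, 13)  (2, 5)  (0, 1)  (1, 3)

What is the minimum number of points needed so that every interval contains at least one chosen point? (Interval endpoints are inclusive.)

By right end: [0,1]  [1,3]  [2,5]  [10,12]  [12,13]
[0,1] uncovered → point at 1; [2,5] uncovered → point at 5; [10,12] uncovered → point at 12.
Points: 1, 5, 12 (3 total).

3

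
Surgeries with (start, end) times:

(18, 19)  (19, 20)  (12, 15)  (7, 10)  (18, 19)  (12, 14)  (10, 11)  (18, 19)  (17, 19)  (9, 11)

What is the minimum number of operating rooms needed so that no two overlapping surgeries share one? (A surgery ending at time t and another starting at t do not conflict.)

4

starts: [7, 9, 10, 12, 12, 17, 18, 18, 18, 19]
ends:   [10, 11, 11, 14, 15, 19, 19, 19, 19, 20]
s7→1 s9→2 e10→1 s10→2 e11→1 e11→0 s12→1 s12→2 e14→1 e15→0 s17→1 s18→2 s18→3 s18→4  — peak 4.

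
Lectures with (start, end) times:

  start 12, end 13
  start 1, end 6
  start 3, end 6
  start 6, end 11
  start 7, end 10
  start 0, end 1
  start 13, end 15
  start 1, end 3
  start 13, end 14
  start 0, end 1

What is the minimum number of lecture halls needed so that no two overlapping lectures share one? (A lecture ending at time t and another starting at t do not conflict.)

Count concurrent intervals with a sweep; the peak is the room count.
starts: [0, 0, 1, 1, 3, 6, 7, 12, 13, 13]
ends:   [1, 1, 3, 6, 6, 10, 11, 13, 14, 15]
s0→1 s0→2  — peak 2.

2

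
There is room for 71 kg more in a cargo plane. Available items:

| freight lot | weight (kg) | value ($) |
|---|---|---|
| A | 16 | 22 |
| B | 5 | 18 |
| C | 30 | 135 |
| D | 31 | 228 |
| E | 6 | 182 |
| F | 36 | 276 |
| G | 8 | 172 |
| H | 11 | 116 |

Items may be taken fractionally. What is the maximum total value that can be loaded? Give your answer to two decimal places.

819.55

Greedy by value/weight ratio, highest first.
Order: E (182/6=30.33) > G (172/8=21.50) > H (116/11=10.55) > F (276/36=7.67) > D (228/31=7.35) > C (135/30=4.50) > B (18/5=3.60) > A (22/16=1.38)
Fill: take E (6 @ 182) → take G (8 @ 172) → take H (11 @ 116) → take F (36 @ 276) → take 10/31 of D → 73.55; 71/71 used.
Total value = 819.55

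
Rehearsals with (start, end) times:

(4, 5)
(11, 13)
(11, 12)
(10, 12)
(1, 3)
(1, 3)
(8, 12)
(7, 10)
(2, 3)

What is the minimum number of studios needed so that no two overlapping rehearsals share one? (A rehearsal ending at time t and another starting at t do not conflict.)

4

starts: [1, 1, 2, 4, 7, 8, 10, 11, 11]
ends:   [3, 3, 3, 5, 10, 12, 12, 12, 13]
s1→1 s1→2 s2→3 e3→2 e3→1 e3→0 s4→1 e5→0 s7→1 s8→2 e10→1 s10→2 s11→3 s11→4  — peak 4.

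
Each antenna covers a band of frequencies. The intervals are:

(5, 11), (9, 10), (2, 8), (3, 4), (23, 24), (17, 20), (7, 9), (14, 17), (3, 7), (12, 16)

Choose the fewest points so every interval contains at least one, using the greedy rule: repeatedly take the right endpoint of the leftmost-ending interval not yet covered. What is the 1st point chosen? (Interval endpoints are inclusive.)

By right end: [3,4]  [3,7]  [2,8]  [7,9]  [9,10]  [5,11]  [12,16]  [14,17]  [17,20]  [23,24]
[3,4] uncovered → point at 4; [7,9] uncovered → point at 9; [12,16] uncovered → point at 16; [17,20] uncovered → point at 20; [23,24] uncovered → point at 24.
Points: 4, 9, 16, 20, 24 (5 total).

4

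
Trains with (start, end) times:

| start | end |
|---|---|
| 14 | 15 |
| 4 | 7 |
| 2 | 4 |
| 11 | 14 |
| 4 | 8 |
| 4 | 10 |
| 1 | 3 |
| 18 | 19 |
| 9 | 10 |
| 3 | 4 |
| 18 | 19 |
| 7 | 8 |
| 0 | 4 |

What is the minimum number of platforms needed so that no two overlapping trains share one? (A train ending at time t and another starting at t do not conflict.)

3

starts: [0, 1, 2, 3, 4, 4, 4, 7, 9, 11, 14, 18, 18]
ends:   [3, 4, 4, 4, 7, 8, 8, 10, 10, 14, 15, 19, 19]
s0→1 s1→2 s2→3  — peak 3.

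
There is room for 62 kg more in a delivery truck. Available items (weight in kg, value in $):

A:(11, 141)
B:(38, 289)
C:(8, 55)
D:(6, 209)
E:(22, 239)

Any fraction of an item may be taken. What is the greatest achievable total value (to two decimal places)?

Greedy by value/weight ratio, highest first.
Ratios (sorted): D 34.83, A 12.82, E 10.86, B 7.61, C 6.88
take D (6 @ 209); take A (11 @ 141); take E (22 @ 239); take 23/38 of B → 174.92. Capacity used 62/62.
Total value = 763.92

763.92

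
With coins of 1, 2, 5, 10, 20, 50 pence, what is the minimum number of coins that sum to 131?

5

131 = 2×50 + 1×20 + 1×10 + 1×1
Total coins = 2 + 1 + 1 + 1 = 5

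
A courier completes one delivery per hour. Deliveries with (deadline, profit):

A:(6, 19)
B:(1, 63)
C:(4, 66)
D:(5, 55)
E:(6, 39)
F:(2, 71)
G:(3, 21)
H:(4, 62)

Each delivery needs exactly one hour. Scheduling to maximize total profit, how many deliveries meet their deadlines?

Take jobs in profit order; each goes to the latest open slot no later than its deadline.
Profit order: F=71 C=66 B=63 H=62 D=55 E=39 G=21 A=19
Assign: F→slot 2, C→slot 4, B→slot 1, H→slot 3, D→slot 5, E→slot 6, G skipped, A skipped.
Slots: [1:B] [2:F] [3:H] [4:C] [5:D] [6:E]
6 of 8 scheduled.

6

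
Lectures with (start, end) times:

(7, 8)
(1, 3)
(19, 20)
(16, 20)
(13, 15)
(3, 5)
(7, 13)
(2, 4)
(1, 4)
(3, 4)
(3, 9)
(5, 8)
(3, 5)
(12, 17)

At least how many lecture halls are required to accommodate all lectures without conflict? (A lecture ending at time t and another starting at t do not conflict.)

6

Events (time:±→running): 1:+→1 1:+→2 2:+→3 3:-→2 3:+→3 3:+→4 3:+→5 3:+→6 … peak 6.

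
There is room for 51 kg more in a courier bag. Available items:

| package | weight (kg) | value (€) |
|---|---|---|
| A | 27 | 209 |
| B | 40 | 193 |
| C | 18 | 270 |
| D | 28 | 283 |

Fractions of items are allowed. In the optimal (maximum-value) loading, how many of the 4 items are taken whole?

Sort by value per unit weight and fill in that order.
Ratios (sorted): C 15.00, D 10.11, A 7.74, B 4.83
take C (18 @ 270); take D (28 @ 283); take 5/27 of A → 38.70. Capacity used 51/51.
2 item(s) taken whole; one partial (take 5/27 of A).

2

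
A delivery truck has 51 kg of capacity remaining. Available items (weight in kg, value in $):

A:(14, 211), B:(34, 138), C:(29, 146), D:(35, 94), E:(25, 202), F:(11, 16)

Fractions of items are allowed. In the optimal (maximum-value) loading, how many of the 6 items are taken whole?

Ratios (sorted): A 15.07, E 8.08, C 5.03, B 4.06, D 2.69, F 1.45
take A (14 @ 211); take E (25 @ 202); take 12/29 of C → 60.41. Capacity used 51/51.
2 item(s) taken whole; one partial (take 12/29 of C).

2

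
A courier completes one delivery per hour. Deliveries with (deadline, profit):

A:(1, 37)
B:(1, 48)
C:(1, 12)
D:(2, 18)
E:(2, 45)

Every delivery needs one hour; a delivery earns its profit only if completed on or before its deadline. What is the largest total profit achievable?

93

By profit: B(d1,48), E(d2,45), A(d1,37), D(d2,18), C(d1,12)
B→slot 1; E→slot 2; A skipped; D skipped; C skipped.
Profit = 48 + 45 = 93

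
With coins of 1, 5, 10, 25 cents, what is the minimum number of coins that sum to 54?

6

Greedy: take as many of the largest coin as possible, then repeat with the remainder.
54 − 2×25→4 − 4×1→0
Total coins = 2 + 4 = 6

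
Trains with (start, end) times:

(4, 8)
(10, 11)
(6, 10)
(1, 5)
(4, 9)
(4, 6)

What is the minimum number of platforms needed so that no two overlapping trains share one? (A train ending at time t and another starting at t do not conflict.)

The answer is the maximum number of intervals overlapping at any instant.
starts: [1, 4, 4, 4, 6, 10]
ends:   [5, 6, 8, 9, 10, 11]
s1→1 s4→2 s4→3 s4→4  — peak 4.

4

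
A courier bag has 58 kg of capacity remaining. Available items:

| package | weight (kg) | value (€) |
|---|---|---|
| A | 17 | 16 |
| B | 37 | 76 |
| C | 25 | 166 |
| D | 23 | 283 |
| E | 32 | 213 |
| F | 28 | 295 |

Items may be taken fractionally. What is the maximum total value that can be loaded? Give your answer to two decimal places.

Sort by value per unit weight and fill in that order.
Ratios (sorted): D 12.30, F 10.54, E 6.66, C 6.64, B 2.05, A 0.94
take D (23 @ 283); take F (28 @ 295); take 7/32 of E → 46.59. Capacity used 58/58.
Total value = 624.59

624.59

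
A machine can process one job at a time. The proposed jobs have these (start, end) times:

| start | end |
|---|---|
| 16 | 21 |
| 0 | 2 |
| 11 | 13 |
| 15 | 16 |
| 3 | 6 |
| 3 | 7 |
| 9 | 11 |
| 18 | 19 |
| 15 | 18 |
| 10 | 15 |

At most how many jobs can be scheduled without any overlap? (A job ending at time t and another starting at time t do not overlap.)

Greedy by earliest finish: after sorting by end time, pick each interval compatible with the last pick.
Sorted by end: (0,2)  (3,6)  (3,7)  (9,11)  (11,13)  (10,15)  (15,16)  (15,18)  (18,19)  (16,21)
take (0,2); take (3,6); take (9,11); take (11,13); take (15,16); skip (15,18); take (18,19); skip (16,21).
Selected 6 jobs.

6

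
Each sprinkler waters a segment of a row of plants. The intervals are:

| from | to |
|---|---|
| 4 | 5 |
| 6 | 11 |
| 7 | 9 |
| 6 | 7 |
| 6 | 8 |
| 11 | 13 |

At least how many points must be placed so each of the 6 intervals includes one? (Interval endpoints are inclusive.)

3

Sort by right endpoint; whenever an interval is uncovered, place a point at its right end.
Sorted: [4,5] [6,7] [6,8] [7,9] [6,11] [11,13]
{[4,5]} hit by 5; {[6,7],[6,8],[7,9],[6,11]} hit by 7; {[11,13]} hit by 13.
Points: 5, 7, 13 (3 total).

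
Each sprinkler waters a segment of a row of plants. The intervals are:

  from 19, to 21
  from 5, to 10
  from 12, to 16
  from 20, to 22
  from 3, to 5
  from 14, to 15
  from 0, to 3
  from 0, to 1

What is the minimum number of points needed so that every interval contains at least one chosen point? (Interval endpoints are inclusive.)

Process intervals by earliest right end; each time one isn't hit yet, stab at its right endpoint.
By right end: [0,1]  [0,3]  [3,5]  [5,10]  [14,15]  [12,16]  [19,21]  [20,22]
[0,1] uncovered → point at 1; [3,5] uncovered → point at 5; [14,15] uncovered → point at 15; [19,21] uncovered → point at 21.
Points: 1, 5, 15, 21 (4 total).

4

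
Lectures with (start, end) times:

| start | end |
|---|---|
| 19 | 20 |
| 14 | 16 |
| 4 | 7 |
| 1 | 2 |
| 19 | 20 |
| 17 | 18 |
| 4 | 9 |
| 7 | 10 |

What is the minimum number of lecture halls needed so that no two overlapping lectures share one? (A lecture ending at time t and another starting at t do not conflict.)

2

The answer is the maximum number of intervals overlapping at any instant.
Events (time:±→running): 1:+→1 2:-→0 4:+→1 4:+→2 … peak 2.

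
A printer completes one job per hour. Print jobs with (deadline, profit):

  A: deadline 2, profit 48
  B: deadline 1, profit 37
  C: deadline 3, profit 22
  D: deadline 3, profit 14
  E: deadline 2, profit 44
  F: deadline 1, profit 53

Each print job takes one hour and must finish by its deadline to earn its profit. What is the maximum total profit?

Sort by profit descending; place each in the latest free slot ≤ its deadline.
Profit order: F=53 A=48 E=44 B=37 C=22 D=14
Assign: F→slot 1, A→slot 2, E skipped, B skipped, C→slot 3, D skipped.
Slots: [1:F] [2:A] [3:C]
Profit = 53 + 48 + 22 = 123

123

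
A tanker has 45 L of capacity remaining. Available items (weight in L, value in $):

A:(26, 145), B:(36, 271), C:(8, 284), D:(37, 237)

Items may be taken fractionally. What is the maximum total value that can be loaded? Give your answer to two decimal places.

561.41

Ratios (sorted): C 35.50, B 7.53, D 6.41, A 5.58
take C (8 @ 284); take B (36 @ 271); take 1/37 of D → 6.41. Capacity used 45/45.
Total value = 561.41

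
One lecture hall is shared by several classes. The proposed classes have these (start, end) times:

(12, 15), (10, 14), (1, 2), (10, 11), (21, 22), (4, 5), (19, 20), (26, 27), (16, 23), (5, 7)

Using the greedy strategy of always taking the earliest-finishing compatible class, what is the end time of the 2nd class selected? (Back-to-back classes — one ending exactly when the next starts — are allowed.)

By end time: (1,2), (4,5), (5,7), (10,11), (10,14), (12,15), (19,20), (21,22), (16,23), (26,27).
Pick (1,2); next start ≥ 2 → (4,5); next start ≥ 5 → (5,7); next start ≥ 7 → (10,11); next start ≥ 11 → (12,15); next start ≥ 15 → (19,20); next start ≥ 20 → (21,22); next start ≥ 22 → (26,27).
Selected: (1,2) (4,5) (5,7) (10,11) (12,15) (19,20) (21,22) (26,27)

5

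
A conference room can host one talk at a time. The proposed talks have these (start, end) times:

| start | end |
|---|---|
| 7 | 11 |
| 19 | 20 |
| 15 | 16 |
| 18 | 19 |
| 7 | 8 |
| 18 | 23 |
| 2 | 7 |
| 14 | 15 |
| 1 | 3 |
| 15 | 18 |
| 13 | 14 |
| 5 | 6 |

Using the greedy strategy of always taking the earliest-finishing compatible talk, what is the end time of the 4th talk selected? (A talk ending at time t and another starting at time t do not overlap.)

14

Sort by end time and greedily take each interval whose start is ≥ the last chosen end.
By end time: (1,3), (5,6), (2,7), (7,8), (7,11), (13,14), (14,15), (15,16), (15,18), (18,19), (19,20), (18,23).
Pick (1,3); next start ≥ 3 → (5,6); next start ≥ 6 → (7,8); next start ≥ 8 → (13,14); next start ≥ 14 → (14,15); next start ≥ 15 → (15,16); next start ≥ 16 → (18,19); next start ≥ 19 → (19,20).
Selected: (1,3) (5,6) (7,8) (13,14) (14,15) (15,16) (18,19) (19,20)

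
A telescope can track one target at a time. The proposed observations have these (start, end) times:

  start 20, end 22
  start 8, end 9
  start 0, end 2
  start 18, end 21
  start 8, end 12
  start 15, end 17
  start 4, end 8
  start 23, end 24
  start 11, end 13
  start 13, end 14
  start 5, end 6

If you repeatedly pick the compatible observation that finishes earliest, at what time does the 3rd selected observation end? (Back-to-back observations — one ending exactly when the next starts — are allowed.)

Sort by end time and greedily take each interval whose start is ≥ the last chosen end.
Sorted by end: (0,2)  (5,6)  (4,8)  (8,9)  (8,12)  (11,13)  (13,14)  (15,17)  (18,21)  (20,22)  (23,24)
take (0,2); take (5,6); take (8,9); take (11,13); take (13,14); take (15,17); take (18,21); take (23,24).
Selected: (0,2) (5,6) (8,9) (11,13) (13,14) (15,17) (18,21) (23,24)

9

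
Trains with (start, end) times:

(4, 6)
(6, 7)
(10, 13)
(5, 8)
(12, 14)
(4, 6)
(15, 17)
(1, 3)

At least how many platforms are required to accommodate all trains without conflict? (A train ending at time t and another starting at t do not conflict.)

Count concurrent intervals with a sweep; the peak is the room count.
Events (time:±→running): 1:+→1 3:-→0 4:+→1 4:+→2 5:+→3 … peak 3.

3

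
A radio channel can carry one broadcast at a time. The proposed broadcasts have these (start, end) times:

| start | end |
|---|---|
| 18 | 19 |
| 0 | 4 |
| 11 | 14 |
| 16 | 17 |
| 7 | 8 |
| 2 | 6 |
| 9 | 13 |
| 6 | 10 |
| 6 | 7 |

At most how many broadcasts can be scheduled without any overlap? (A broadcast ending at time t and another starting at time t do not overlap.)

Sort by end time and greedily take each interval whose start is ≥ the last chosen end.
Sorted by end: (0,4)  (2,6)  (6,7)  (7,8)  (6,10)  (9,13)  (11,14)  (16,17)  (18,19)
take (0,4); take (6,7); take (7,8); take (9,13); skip (11,14); take (16,17); take (18,19).
Selected 6 broadcasts.

6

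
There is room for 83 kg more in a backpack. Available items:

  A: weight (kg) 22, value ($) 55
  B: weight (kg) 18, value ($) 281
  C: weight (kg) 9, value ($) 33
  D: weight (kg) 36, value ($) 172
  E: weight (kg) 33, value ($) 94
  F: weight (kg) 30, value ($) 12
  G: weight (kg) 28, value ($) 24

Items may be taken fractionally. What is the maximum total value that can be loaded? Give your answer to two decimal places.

Order: B (281/18=15.61) > D (172/36=4.78) > C (33/9=3.67) > E (94/33=2.85) > A (55/22=2.50) > G (24/28=0.86) > F (12/30=0.40)
Fill: take B (18 @ 281) → take D (36 @ 172) → take C (9 @ 33) → take 20/33 of E → 56.97; 83/83 used.
Total value = 542.97

542.97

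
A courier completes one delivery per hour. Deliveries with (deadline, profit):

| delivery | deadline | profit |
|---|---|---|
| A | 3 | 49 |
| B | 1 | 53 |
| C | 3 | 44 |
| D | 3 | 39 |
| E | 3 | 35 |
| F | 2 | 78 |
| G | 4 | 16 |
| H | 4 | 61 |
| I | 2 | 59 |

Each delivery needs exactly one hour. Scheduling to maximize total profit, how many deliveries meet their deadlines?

Take jobs in profit order; each goes to the latest open slot no later than its deadline.
Profit order: F=78 H=61 I=59 B=53 A=49 C=44 D=39 E=35 G=16
Assign: F→slot 2, H→slot 4, I→slot 1, B skipped, A→slot 3, C skipped, D skipped, E skipped, G skipped.
Slots: [1:I] [2:F] [3:A] [4:H]
4 of 9 scheduled.

4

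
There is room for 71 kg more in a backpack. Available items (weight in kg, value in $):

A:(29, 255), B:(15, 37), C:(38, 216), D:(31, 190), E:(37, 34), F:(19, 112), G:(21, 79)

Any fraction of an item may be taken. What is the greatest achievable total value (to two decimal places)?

509.84

Greedy by value/weight ratio, highest first.
Ratios (sorted): A 8.79, D 6.13, F 5.89, C 5.68, G 3.76, B 2.47, E 0.92
take A (29 @ 255); take D (31 @ 190); take 11/19 of F → 64.84. Capacity used 71/71.
Total value = 509.84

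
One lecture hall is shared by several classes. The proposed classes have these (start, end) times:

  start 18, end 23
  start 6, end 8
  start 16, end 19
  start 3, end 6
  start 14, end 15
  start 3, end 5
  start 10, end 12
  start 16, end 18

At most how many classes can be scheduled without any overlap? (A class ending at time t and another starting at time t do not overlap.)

Sort by end time and greedily take each interval whose start is ≥ the last chosen end.
By end time: (3,5), (3,6), (6,8), (10,12), (14,15), (16,18), (16,19), (18,23).
Pick (3,5); next start ≥ 5 → (6,8); next start ≥ 8 → (10,12); next start ≥ 12 → (14,15); next start ≥ 15 → (16,18); next start ≥ 18 → (18,23).
Selected 6 classes.

6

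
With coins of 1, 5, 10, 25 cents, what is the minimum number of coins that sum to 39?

6

Greedy: take as many of the largest coin as possible, then repeat with the remainder.
39 = 1×25 + 1×10 + 4×1
Total coins = 1 + 1 + 4 = 6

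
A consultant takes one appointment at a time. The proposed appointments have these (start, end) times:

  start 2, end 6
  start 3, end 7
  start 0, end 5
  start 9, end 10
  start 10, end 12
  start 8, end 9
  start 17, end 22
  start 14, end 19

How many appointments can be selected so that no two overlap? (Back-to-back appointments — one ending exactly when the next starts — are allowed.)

Greedy by earliest finish: after sorting by end time, pick each interval compatible with the last pick.
Sorted by end: (0,5)  (2,6)  (3,7)  (8,9)  (9,10)  (10,12)  (14,19)  (17,22)
take (0,5); skip (2,6); take (8,9); take (9,10); take (10,12); take (14,19).
Selected 5 appointments.

5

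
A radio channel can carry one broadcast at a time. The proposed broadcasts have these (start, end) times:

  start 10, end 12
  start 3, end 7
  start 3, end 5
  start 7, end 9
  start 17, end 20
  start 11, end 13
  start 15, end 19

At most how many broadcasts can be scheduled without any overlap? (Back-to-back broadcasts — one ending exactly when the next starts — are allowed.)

4

Sort by end time and greedily take each interval whose start is ≥ the last chosen end.
Sorted by end: (3,5)  (3,7)  (7,9)  (10,12)  (11,13)  (15,19)  (17,20)
take (3,5); skip (3,7); take (7,9); take (10,12); skip (11,13); take (15,19).
Selected 4 broadcasts.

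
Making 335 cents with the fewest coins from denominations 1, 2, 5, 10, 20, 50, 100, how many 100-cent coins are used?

3

Use the largest denomination that fits, subtract, and repeat.
335 = 3×100 + 1×20 + 1×10 + 1×5
Count of 100: 3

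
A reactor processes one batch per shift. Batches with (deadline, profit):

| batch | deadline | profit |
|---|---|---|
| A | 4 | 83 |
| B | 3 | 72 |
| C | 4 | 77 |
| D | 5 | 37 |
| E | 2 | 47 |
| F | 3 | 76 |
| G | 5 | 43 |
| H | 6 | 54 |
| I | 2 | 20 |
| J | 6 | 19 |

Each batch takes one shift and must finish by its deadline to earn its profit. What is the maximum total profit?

405

Take jobs in profit order; each goes to the latest open slot no later than its deadline.
Profit order: A=83 C=77 F=76 B=72 H=54 E=47 G=43 D=37 I=20 J=19
Assign: A→slot 4, C→slot 3, F→slot 2, B→slot 1, H→slot 6, E skipped, G→slot 5, D skipped, I skipped, J skipped.
Slots: [1:B] [2:F] [3:C] [4:A] [5:G] [6:H]
Profit = 72 + 76 + 77 + 83 + 43 + 54 = 405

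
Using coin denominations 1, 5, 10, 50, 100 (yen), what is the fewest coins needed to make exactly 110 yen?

2

Use the largest denomination that fits, subtract, and repeat.
110 = 1×100 + 1×10
Total coins = 1 + 1 = 2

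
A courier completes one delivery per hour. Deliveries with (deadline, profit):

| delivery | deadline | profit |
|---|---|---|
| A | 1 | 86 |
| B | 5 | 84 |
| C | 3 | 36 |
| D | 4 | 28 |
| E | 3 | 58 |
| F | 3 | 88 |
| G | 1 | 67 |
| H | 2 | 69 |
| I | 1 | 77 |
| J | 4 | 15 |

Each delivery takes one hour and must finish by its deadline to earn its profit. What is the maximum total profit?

355

Profit order: F=88 A=86 B=84 I=77 H=69 G=67 E=58 C=36 D=28 J=15
Assign: F→slot 3, A→slot 1, B→slot 5, I skipped, H→slot 2, G skipped, E skipped, C skipped, D→slot 4, J skipped.
Slots: [1:A] [2:H] [3:F] [4:D] [5:B]
Profit = 86 + 69 + 88 + 28 + 84 = 355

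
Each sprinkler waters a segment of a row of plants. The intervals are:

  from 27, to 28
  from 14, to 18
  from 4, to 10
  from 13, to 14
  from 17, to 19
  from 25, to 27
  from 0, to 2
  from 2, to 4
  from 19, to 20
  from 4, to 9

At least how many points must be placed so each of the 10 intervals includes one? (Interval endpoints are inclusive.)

5

Sorted: [0,2] [2,4] [4,9] [4,10] [13,14] [14,18] [17,19] [19,20] [25,27] [27,28]
{[0,2],[2,4]} hit by 2; {[4,9],[4,10]} hit by 9; {[13,14],[14,18]} hit by 14; {[17,19],[19,20]} hit by 19; {[25,27],[27,28]} hit by 27.
Points: 2, 9, 14, 19, 27 (5 total).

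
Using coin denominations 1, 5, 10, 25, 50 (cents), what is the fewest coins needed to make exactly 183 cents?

Greedy: take as many of the largest coin as possible, then repeat with the remainder.
183 − 3×50→33 − 1×25→8 − 1×5→3 − 3×1→0
Total coins = 3 + 1 + 1 + 3 = 8

8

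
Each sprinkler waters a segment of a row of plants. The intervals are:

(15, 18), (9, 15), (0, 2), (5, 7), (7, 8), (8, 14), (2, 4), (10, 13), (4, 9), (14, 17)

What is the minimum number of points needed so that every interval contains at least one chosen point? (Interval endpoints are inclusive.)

Sort by right endpoint; whenever an interval is uncovered, place a point at its right end.
By right end: [0,2]  [2,4]  [5,7]  [7,8]  [4,9]  [10,13]  [8,14]  [9,15]  [14,17]  [15,18]
[0,2] uncovered → point at 2; [5,7] uncovered → point at 7; [10,13] uncovered → point at 13; [14,17] uncovered → point at 17.
Points: 2, 7, 13, 17 (4 total).

4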